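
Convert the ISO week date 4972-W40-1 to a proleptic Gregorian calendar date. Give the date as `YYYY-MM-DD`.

4972-09-28

ISO week 1 of 4972 is the week containing the first Thursday of 4972.
Week 40, day 1 (Monday) lands on 4972-09-28.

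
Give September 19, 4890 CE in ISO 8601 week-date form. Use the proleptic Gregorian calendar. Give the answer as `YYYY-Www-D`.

The weekday is Tuesday (ISO weekday 2).
That Tuesday belongs to ISO week 38 of ISO year 4890.

4890-W38-2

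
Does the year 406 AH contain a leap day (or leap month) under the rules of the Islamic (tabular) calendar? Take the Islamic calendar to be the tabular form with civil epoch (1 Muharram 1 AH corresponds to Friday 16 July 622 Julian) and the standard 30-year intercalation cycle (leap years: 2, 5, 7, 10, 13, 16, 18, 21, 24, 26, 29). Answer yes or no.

yes

Year 406 AH is year 16 of its 30-year cycle; leap positions are 2, 5, 7, 10, 13, 16, 18, 21, 24, 26, 29, so it is a leap year (355 days).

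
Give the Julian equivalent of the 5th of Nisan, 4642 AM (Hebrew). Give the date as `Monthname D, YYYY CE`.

March 28, 882 CE

The source date corresponds to 1 April 882 in the proleptic Gregorian calendar (JDN 2043295).
That day falls on 28 March 882 CE in the Julian calendar.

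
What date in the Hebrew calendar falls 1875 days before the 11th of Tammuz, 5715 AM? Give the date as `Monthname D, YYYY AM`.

Iyar 26, 5710 AM

JDN of the 11th of Tammuz, 5715 AM = 2435290.
2435290 − 1875 = 2433415.
JDN 2433415 in the Hebrew calendar is Iyar 26, 5710 AM.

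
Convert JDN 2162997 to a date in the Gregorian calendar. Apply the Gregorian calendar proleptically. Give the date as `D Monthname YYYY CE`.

25 December 1209 CE

JDN 2451545 is 1 Jan 2000; 2162997 is −288548 days from there.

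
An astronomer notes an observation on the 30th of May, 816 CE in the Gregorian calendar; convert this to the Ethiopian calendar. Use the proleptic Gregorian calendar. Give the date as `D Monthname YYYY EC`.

Both dates share Julian Day Number 2019248; in the Ethiopian calendar that is 1 Sene 808 EC.

1 Sene 808 EC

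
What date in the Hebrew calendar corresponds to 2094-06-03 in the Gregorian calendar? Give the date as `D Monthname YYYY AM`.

Julian Day Number of the source date = 2486032.
Converting JDN 2486032 to the Hebrew calendar gives 19 Sivan 5854 AM.

19 Sivan 5854 AM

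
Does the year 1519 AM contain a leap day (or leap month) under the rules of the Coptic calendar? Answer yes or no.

1519 mod 4 = 3; in the Coptic calendar a year is leap when year mod 4 = 3, so it is a leap year.

yes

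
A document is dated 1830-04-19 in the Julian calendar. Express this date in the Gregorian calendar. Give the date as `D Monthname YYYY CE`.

For dates in this range the Gregorian date is 12 days ahead of the Julian.
19 April 1830 Julian + 12 days → 1 May 1830 Gregorian.

1 May 1830 CE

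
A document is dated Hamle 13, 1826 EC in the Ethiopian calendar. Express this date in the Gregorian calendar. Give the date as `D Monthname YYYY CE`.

19 July 1834 CE

Julian Day Number of the source date = 2391114.
Converting JDN 2391114 to the Gregorian calendar gives 19 July 1834 CE.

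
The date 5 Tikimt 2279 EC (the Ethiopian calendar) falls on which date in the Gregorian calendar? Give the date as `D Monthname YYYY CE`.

Julian Day Number of the source date = 2556294.
Converting JDN 2556294 to the Gregorian calendar gives 17 October 2286 CE.

17 October 2286 CE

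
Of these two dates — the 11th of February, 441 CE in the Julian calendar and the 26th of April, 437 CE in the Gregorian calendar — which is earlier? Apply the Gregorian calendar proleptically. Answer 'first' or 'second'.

second

Converting both to JDN: 1882175 vs 1880787; the smaller is the second.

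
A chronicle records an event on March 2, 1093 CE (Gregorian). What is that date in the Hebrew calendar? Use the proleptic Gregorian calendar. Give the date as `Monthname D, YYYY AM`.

Both dates share Julian Day Number 2120331; in the Hebrew calendar that is 25 Adar I 4853 AM.

Adar I 25, 4853 AM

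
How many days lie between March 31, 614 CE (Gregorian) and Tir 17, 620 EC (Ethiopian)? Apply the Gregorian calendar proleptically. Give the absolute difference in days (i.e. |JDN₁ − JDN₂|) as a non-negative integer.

JDN of the first date = 1945408.
JDN of the second date = 1950447.
|1950447 − 1945408| = 5039.

5039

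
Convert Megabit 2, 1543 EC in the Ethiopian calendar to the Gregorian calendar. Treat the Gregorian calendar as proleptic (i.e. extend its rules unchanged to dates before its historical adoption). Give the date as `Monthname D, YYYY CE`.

Both dates share Julian Day Number 2287617; in the Gregorian calendar that is 8 March 1551 CE.

March 8, 1551 CE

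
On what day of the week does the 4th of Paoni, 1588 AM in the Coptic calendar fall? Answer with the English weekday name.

Monday

In the Gregorian calendar this is 10 June 1872 (JDN 2404955).
Since JDN mod 7 = 0 (0 = Monday), the day is Monday.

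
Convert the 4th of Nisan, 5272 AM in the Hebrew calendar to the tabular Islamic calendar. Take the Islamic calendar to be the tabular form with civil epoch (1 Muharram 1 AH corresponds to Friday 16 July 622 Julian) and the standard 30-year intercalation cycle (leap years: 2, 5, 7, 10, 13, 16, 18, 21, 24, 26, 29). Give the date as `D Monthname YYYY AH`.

Both dates share Julian Day Number 2273396; in the tabular Islamic calendar that is 3 Muharram 918 AH.

3 Muharram 918 AH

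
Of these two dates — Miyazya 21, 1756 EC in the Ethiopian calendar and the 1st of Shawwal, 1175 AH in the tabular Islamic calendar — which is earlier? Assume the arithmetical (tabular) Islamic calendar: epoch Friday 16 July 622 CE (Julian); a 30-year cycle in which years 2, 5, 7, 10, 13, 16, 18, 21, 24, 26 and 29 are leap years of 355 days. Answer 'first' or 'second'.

second

The two dates have Julian Day Numbers 2365465 and 2364732 respectively.
Since 2364732 < 2365465, the second date comes first.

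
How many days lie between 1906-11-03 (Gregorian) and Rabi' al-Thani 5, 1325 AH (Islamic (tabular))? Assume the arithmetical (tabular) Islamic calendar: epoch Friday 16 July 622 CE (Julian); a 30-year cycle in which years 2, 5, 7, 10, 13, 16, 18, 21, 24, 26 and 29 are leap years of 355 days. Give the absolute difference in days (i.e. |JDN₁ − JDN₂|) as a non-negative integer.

196

JDN of the first date = 2417518.
JDN of the second date = 2417714.
|2417714 − 2417518| = 196.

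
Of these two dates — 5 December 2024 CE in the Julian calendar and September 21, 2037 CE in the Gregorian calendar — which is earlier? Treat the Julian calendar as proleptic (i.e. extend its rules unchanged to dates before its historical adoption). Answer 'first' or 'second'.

first

Converting both to JDN: 2460663 vs 2465323; the smaller is the first.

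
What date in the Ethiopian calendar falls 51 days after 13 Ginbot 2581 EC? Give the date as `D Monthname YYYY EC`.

4 Hamle 2581 EC

JDN of 13 Ginbot 2581 EC = 2666818.
2666818 + 51 = 2666869.
JDN 2666869 in the Ethiopian calendar is 4 Hamle 2581 EC.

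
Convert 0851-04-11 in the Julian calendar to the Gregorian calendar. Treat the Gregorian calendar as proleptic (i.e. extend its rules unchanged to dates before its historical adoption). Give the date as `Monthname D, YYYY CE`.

For dates in this range the Gregorian date is 4 days ahead of the Julian.
11 April 851 Julian + 4 days → 15 April 851 Gregorian.

April 15, 851 CE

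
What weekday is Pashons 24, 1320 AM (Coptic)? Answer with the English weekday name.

Saturday

This is JDN 2307058 (29 May 1604 Gregorian).
Since JDN mod 7 = 5 (0 = Monday), the day is Saturday.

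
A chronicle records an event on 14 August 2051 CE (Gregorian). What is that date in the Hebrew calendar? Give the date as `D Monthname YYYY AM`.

Both dates share Julian Day Number 2470398; in the Hebrew calendar that is 6 Elul 5811 AM.

6 Elul 5811 AM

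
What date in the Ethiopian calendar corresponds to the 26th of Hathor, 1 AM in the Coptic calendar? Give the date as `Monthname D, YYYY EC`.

Hidar 26, 277 EC

Julian Day Number of the source date = 1825115.
Converting JDN 1825115 to the Ethiopian calendar gives 26 Hidar 277 EC.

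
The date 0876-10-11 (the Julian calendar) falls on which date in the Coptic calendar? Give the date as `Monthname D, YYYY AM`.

Paopi 14, 593 AM

Julian Day Number of the source date = 2041301.
Converting JDN 2041301 to the Coptic calendar gives 14 Paopi 593 AM.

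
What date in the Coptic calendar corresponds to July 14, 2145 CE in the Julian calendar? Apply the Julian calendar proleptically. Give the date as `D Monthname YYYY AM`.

Julian Day Number of the source date = 2504714.
Converting JDN 2504714 to the Coptic calendar gives 20 Epip 1861 AM.

20 Epip 1861 AM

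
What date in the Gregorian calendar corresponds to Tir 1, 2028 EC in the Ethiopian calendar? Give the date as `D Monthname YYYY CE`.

10 January 2036 CE

Both dates share Julian Day Number 2464703; in the Gregorian calendar that is 10 January 2036 CE.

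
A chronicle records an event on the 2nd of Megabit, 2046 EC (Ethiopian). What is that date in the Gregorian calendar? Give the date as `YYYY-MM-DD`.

Julian Day Number of the source date = 2471338.
Converting JDN 2471338 to the Gregorian calendar gives 11 March 2054 CE.

2054-03-11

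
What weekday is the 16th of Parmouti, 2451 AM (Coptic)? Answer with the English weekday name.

This is JDN 2720117 (30 April 2735 Gregorian).
JDN 2720117 mod 7 = 1, and JDN 0 was a Monday, so this is a Tuesday.

Tuesday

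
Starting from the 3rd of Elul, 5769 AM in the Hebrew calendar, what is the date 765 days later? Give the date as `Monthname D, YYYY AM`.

The starting date is JDN 2455067; 2455067 + 765 = 2455832.
JDN 2455832 corresponds to Elul 28, 5771 AM.

Elul 28, 5771 AM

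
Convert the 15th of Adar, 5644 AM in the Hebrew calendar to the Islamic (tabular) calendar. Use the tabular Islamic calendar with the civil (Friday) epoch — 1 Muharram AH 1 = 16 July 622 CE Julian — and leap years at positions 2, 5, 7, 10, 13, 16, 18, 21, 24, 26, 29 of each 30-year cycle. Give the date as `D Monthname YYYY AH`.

14 Jumada al-Awwal 1301 AH

Both dates share Julian Day Number 2409248; in the tabular Islamic calendar that is 14 Jumada al-Awwal 1301 AH.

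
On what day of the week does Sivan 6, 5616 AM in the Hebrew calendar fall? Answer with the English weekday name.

Monday

This is JDN 2399110 (9 June 1856 Gregorian).
Since JDN mod 7 = 0 (0 = Monday), the day is Monday.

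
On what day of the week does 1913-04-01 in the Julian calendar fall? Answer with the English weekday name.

Monday

This is JDN 2419872 (14 April 1913 Gregorian).
JDN 2419872 mod 7 = 0, and JDN 0 was a Monday, so this is a Monday.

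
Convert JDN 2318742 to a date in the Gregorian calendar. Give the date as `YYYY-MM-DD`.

JDN 2451545 is 1 Jan 2000; 2318742 is −132803 days from there.

1636-05-25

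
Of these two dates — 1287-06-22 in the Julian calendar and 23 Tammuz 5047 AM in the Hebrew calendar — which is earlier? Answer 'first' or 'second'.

first

The two dates have Julian Day Numbers 2191307 and 2191322 respectively.
Since 2191307 < 2191322, the first date comes first.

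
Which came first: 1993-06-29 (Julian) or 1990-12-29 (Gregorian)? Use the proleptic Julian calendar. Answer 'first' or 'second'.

First date → JDN 2449181; second date → JDN 2448255.
JDN 2448255 < JDN 2449181, so the second date is earlier.

second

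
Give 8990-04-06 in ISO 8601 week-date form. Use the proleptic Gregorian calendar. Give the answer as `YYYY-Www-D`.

8990-W14-2

The weekday is Tuesday (ISO weekday 2).
That Tuesday belongs to ISO week 14 of ISO year 8990.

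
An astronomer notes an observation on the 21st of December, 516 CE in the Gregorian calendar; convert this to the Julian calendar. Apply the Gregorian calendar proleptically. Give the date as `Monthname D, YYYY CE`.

December 19, 516 CE

The Julian–Gregorian offset here is 2 days (Julian trailing).
21 December 516 Gregorian − 2 days → 19 December 516 Julian.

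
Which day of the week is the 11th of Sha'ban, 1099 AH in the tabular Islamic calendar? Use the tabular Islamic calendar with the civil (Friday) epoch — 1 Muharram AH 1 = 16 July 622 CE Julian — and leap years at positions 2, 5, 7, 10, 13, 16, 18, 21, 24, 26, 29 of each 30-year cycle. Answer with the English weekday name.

This is JDN 2337752 (11 June 1688 Gregorian).
JDN 2337752 mod 7 = 4, and JDN 0 was a Monday, so this is a Friday.

Friday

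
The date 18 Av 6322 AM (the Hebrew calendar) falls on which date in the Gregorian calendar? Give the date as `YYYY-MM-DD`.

Both dates share Julian Day Number 2657042; in the Gregorian calendar that is 19 August 2562 CE.

2562-08-19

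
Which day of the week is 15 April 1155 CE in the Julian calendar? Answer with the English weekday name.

Friday

Equivalently 22 April 1155 Gregorian, JDN 2143026.
Since JDN mod 7 = 4 (0 = Monday), the day is Friday.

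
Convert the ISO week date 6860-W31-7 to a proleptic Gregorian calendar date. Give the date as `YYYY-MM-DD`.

6860-08-01

ISO week 1 of 6860 is the week containing the first Thursday of 6860.
Week 31, day 7 (Sunday) lands on 6860-08-01.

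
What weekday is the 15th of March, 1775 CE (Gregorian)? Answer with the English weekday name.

Wednesday

JDN 2369439 mod 7 = 2, and JDN 0 was a Monday, so this is a Wednesday.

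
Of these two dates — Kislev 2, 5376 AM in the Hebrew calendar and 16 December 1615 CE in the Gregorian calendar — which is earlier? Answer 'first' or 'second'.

first

First date → JDN 2311253; second date → JDN 2311276.
JDN 2311253 < JDN 2311276, so the first date is earlier.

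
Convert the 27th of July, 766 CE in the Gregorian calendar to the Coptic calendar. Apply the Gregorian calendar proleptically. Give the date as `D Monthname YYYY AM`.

29 Epip 482 AM

Both dates share Julian Day Number 2001043; in the Coptic calendar that is 29 Epip 482 AM.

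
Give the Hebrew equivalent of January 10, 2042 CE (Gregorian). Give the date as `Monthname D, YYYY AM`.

Tevet 18, 5802 AM

Both dates share Julian Day Number 2466895; in the Hebrew calendar that is 18 Tevet 5802 AM.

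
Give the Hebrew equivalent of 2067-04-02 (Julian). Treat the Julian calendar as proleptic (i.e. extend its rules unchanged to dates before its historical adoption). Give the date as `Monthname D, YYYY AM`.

Both dates share Julian Day Number 2476121; in the Hebrew calendar that is 30 Nisan 5827 AM.

Nisan 30, 5827 AM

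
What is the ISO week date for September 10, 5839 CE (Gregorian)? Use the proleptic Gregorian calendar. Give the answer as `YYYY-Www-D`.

5839-W37-2

The weekday is Tuesday (ISO weekday 2).
That Tuesday belongs to ISO week 37 of ISO year 5839.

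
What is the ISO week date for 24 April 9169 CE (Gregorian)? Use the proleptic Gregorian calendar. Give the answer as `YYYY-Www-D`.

9169-W17-4

The weekday is Thursday (ISO weekday 4).
That Thursday belongs to ISO week 17 of ISO year 9169.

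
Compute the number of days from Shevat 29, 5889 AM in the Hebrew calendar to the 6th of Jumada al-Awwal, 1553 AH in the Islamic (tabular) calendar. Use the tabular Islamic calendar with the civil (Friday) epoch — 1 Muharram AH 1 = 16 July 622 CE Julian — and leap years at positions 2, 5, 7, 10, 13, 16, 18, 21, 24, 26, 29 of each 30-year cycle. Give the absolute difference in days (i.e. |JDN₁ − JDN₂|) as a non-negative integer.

171

First date → JDN 2498711; second date → JDN 2498540.
The interval is |2498711 − 2498540| = 171 days.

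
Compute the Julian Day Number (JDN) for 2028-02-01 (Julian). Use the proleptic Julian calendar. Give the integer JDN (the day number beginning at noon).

2461816

Equivalently 14 February 2028 (Gregorian).
JDN 2400001 is 17 November 1858 CE (Gregorian), MJD 0; the target day is +61815 days from there, so JDN = 2461816.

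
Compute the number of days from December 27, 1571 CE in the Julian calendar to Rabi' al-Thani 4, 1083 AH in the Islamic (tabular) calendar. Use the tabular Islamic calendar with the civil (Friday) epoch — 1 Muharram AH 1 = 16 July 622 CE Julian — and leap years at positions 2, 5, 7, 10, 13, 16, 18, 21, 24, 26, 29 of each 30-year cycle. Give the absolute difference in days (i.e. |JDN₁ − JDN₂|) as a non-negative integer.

First date → JDN 2295226; second date → JDN 2331957.
The interval is |2295226 − 2331957| = 36731 days.

36731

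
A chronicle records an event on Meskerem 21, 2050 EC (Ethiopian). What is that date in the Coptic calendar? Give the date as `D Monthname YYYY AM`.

Julian Day Number of the source date = 2472638.
Converting JDN 2472638 to the Coptic calendar gives 21 Thout 1774 AM.

21 Thout 1774 AM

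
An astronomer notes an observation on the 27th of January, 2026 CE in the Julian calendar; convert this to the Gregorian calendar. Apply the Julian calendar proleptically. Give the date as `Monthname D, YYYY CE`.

February 9, 2026 CE

At this point the Julian calendar is 13 days behind the Gregorian.
27 January 2026 Julian + 13 days → 9 February 2026 Gregorian.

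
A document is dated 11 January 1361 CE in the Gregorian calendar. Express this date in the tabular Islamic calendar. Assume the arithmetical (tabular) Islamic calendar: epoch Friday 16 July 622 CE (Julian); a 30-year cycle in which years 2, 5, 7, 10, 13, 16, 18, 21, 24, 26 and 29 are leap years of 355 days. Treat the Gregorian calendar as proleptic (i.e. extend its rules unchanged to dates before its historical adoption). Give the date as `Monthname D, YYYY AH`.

Safar 24, 762 AH

Julian Day Number of the source date = 2218166.
Converting JDN 2218166 to the tabular Islamic calendar gives 24 Safar 762 AH.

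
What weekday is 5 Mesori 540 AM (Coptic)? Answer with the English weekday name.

Friday

This is JDN 2022234 (2 August 824 Gregorian).
JDN 2022234 mod 7 = 4, and JDN 0 was a Monday, so this is a Friday.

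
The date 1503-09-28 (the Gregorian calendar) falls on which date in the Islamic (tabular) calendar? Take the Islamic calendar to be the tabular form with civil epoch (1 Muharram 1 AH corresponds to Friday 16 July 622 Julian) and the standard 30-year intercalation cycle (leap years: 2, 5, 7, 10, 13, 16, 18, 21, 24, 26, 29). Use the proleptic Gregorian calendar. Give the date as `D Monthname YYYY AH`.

26 Rabi' al-Awwal 909 AH

Julian Day Number of the source date = 2270289.
Converting JDN 2270289 to the tabular Islamic calendar gives 26 Rabi' al-Awwal 909 AH.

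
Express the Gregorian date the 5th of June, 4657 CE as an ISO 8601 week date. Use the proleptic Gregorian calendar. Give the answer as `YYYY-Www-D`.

4657-W23-5

The weekday is Friday (ISO weekday 5).
That Friday belongs to ISO week 23 of ISO year 4657.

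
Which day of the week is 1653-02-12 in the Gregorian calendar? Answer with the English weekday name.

2324849 ≡ 2 (mod 7); counting from Monday = 0 gives Wednesday.

Wednesday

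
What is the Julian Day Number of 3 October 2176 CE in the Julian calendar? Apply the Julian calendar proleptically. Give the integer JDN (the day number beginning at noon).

2516118

In the Gregorian calendar the same day is 17 October 2176.
JDN 2299161 is 15 October 1582 CE (Gregorian); the target day is +216957 days from there, so JDN = 2516118.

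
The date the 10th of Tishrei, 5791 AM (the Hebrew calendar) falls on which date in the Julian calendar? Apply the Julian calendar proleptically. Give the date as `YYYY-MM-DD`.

2030-09-24

Julian Day Number of the source date = 2462782.
Converting JDN 2462782 to the Julian calendar gives 24 September 2030 CE.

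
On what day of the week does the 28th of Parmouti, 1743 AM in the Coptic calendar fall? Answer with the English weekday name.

Thursday

In the Gregorian calendar this is 6 May 2027 (JDN 2461532).
2461532 ≡ 3 (mod 7); counting from Monday = 0 gives Thursday.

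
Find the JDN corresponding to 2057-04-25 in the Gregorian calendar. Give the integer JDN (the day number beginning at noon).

2472479

JDN 2451545 is 1 January 2000 CE (Gregorian); the target day is +20934 days from there, so JDN = 2472479.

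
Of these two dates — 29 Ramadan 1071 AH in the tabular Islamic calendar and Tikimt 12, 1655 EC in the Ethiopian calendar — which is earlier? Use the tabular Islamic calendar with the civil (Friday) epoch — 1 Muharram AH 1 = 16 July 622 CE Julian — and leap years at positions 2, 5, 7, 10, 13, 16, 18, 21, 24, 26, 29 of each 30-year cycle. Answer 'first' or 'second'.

first

First date → JDN 2327876; second date → JDN 2328385.
JDN 2327876 < JDN 2328385, so the first date is earlier.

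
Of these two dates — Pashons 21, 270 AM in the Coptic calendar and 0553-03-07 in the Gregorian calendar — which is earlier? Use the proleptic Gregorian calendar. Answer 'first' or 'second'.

First date → JDN 1923542; second date → JDN 1923105.
JDN 1923105 < JDN 1923542, so the second date is earlier.

second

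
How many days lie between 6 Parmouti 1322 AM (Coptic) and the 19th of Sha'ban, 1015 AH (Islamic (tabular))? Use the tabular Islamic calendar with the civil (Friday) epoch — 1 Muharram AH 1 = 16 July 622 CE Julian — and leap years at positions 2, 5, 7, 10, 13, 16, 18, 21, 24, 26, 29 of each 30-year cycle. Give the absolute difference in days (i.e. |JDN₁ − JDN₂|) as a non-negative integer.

JDN of the first date = 2307740.
JDN of the second date = 2307993.
|2307993 − 2307740| = 253.

253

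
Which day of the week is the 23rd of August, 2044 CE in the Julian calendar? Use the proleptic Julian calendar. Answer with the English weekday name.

In the Gregorian calendar this is 5 September 2044 (JDN 2467864).
Since JDN mod 7 = 0 (0 = Monday), the day is Monday.

Monday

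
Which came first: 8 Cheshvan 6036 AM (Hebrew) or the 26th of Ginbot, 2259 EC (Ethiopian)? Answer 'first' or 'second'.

second

First date → JDN 2552287; second date → JDN 2549220.
JDN 2549220 < JDN 2552287, so the second date is earlier.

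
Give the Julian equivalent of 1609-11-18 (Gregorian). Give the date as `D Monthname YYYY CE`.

The Julian–Gregorian offset here is 10 days (Julian trailing).
18 November 1609 Gregorian − 10 days → 8 November 1609 Julian.

8 November 1609 CE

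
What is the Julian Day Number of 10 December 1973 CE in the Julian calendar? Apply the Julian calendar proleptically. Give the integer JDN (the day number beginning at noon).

Equivalently 23 December 1973 (Gregorian).
JDN 2299161 is 15 October 1582 CE (Gregorian); the target day is +142879 days from there, so JDN = 2442040.

2442040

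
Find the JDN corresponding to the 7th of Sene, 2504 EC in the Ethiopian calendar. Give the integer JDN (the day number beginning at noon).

2638718

In the Gregorian calendar the same day is 18 June 2512.
JDN 2400001 is 17 November 1858 CE (Gregorian), MJD 0; the target day is +238717 days from there, so JDN = 2638718.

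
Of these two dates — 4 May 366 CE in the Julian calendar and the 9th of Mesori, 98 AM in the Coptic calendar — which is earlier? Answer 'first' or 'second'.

Converting both to JDN: 1854863 vs 1860797; the smaller is the first.

first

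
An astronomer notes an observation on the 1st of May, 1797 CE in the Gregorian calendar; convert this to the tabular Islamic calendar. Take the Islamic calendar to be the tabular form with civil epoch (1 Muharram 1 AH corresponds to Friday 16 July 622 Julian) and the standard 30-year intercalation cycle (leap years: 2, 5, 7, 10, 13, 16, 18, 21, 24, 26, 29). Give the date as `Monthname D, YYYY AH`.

Dhu al-Qa'dah 4, 1211 AH

Both dates share Julian Day Number 2377522; in the tabular Islamic calendar that is 4 Dhu al-Qa'dah 1211 AH.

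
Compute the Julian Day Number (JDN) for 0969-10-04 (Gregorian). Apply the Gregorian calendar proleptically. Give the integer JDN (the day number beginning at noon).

2075257

JDN 2400001 is 17 November 1858 CE (Gregorian), MJD 0; the target day is −324744 days from there, so JDN = 2075257.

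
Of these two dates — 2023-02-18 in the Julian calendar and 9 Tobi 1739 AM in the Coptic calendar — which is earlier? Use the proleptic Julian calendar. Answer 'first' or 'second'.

second

First date → JDN 2460007; second date → JDN 2459962.
JDN 2459962 < JDN 2460007, so the second date is earlier.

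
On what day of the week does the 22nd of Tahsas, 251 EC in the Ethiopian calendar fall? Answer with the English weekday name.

Saturday

This is JDN 1815644 (18 December 258 Gregorian).
JDN 1815644 mod 7 = 5, and JDN 0 was a Monday, so this is a Saturday.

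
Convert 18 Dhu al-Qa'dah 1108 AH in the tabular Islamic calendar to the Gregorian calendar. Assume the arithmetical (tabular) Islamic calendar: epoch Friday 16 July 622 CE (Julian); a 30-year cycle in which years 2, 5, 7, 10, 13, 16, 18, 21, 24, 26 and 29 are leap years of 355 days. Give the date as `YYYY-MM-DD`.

Julian Day Number of the source date = 2341036.
Converting JDN 2341036 to the Gregorian calendar gives 8 June 1697 CE.

1697-06-08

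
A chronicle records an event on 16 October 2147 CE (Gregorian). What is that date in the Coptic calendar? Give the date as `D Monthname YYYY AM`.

4 Paopi 1864 AM

Both dates share Julian Day Number 2505524; in the Coptic calendar that is 4 Paopi 1864 AM.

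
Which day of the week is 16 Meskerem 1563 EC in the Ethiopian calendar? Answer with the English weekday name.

Wednesday

This is JDN 2294756 (23 September 1570 Gregorian).
JDN 2294756 mod 7 = 2, and JDN 0 was a Monday, so this is a Wednesday.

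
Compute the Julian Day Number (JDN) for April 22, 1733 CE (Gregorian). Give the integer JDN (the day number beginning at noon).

JDN 2400001 is 17 November 1858 CE (Gregorian), MJD 0; the target day is −45864 days from there, so JDN = 2354137.

2354137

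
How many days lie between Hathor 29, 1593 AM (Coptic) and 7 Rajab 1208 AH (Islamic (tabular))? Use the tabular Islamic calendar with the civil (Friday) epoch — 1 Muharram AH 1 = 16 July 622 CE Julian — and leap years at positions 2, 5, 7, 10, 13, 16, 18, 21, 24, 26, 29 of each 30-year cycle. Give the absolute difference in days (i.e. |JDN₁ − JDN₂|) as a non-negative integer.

JDN of the first date = 2406596.
JDN of the second date = 2376344.
|2376344 − 2406596| = 30252.

30252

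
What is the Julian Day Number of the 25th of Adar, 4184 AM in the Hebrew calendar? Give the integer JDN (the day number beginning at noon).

In the proleptic Gregorian calendar the same day is 14 March 424.
JDN 2451545 is 1 January 2000 CE (Gregorian); the target day is −575549 days from there, so JDN = 1875996.

1875996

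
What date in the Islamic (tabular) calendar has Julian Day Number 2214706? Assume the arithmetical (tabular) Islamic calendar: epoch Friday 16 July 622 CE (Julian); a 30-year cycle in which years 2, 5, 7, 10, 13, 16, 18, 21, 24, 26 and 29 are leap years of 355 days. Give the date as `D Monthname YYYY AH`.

20 Jumada al-Awwal 752 AH

JDN 2214706 is 23 July 1351 in the proleptic Gregorian calendar.
In the tabular Islamic calendar that day is 20 Jumada al-Awwal 752 AH.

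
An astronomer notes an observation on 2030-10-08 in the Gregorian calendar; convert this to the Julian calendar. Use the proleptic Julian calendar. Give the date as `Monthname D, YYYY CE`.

At this point the Julian calendar is 13 days behind the Gregorian.
8 October 2030 Gregorian − 13 days → 25 September 2030 Julian.

September 25, 2030 CE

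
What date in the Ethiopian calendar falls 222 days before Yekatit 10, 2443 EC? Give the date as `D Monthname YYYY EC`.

Counting 222 days back from JDN 2616320 reaches JDN 2616098, which is 3 Hamle 2442 EC.

3 Hamle 2442 EC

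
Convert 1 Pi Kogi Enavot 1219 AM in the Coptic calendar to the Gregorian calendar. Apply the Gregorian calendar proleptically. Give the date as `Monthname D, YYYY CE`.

Both dates share Julian Day Number 2270264; in the Gregorian calendar that is 3 September 1503 CE.

September 3, 1503 CE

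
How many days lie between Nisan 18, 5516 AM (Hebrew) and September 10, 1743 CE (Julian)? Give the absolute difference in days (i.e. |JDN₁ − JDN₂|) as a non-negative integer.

First date → JDN 2362534; second date → JDN 2357941.
The interval is |2362534 − 2357941| = 4593 days.

4593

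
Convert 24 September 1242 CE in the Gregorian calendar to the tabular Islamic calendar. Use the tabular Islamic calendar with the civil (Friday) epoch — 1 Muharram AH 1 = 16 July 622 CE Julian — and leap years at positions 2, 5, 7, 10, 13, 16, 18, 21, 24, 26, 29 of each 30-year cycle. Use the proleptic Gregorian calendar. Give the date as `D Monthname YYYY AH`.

20 Rabi' al-Awwal 640 AH

Julian Day Number of the source date = 2174958.
Converting JDN 2174958 to the tabular Islamic calendar gives 20 Rabi' al-Awwal 640 AH.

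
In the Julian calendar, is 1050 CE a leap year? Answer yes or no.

no

1050 mod 4 = 2, so it is a common year in the Julian calendar.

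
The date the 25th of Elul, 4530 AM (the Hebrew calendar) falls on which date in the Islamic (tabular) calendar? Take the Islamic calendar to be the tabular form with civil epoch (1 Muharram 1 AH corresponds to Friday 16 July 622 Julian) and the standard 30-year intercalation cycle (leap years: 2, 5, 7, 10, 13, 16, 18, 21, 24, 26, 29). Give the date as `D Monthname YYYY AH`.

24 Ramadan 153 AH

Julian Day Number of the source date = 2002563.
Converting JDN 2002563 to the tabular Islamic calendar gives 24 Ramadan 153 AH.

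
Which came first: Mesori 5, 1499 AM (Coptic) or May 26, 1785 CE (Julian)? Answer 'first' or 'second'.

first

The two dates have Julian Day Numbers 2372508 and 2373175 respectively.
Since 2372508 < 2373175, the first date comes first.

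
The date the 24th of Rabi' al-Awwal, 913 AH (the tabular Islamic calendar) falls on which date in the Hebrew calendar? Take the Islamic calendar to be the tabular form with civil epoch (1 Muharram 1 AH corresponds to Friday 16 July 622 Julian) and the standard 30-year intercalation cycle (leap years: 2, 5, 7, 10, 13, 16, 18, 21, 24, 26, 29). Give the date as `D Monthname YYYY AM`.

Julian Day Number of the source date = 2271704.
Converting JDN 2271704 to the Hebrew calendar gives 25 Av 5267 AM.

25 Av 5267 AM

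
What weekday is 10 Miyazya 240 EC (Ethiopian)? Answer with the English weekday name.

Wednesday

This is JDN 1811735 (5 April 248 Gregorian).
Since JDN mod 7 = 2 (0 = Monday), the day is Wednesday.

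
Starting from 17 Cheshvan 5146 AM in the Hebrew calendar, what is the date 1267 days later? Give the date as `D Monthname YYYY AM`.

JDN of 17 Cheshvan 5146 AM = 2227225.
2227225 + 1267 = 2228492.
JDN 2228492 in the Hebrew calendar is 16 Nisan 5149 AM.

16 Nisan 5149 AM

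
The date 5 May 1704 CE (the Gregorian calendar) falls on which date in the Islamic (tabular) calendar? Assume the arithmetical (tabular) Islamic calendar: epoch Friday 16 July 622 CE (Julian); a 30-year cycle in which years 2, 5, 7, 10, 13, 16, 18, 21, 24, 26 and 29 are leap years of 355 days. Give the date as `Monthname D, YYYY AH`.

Both dates share Julian Day Number 2343558; in the tabular Islamic calendar that is 30 Dhu al-Hijjah 1115 AH.

Dhu al-Hijjah 30, 1115 AH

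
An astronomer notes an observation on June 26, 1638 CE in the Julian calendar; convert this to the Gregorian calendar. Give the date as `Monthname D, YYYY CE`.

July 6, 1638 CE

For dates in this range the Gregorian date is 10 days ahead of the Julian.
26 June 1638 Julian + 10 days → 6 July 1638 Gregorian.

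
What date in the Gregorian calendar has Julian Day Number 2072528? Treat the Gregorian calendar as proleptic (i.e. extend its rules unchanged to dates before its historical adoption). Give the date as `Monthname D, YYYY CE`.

April 15, 962 CE

JDN 2451545 is 1 Jan 2000; 2072528 is −379017 days from there.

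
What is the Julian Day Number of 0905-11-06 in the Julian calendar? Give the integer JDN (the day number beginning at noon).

2051919

In the proleptic Gregorian calendar the same day is 11 November 905.
JDN 2299161 is 15 October 1582 CE (Gregorian); the target day is −247242 days from there, so JDN = 2051919.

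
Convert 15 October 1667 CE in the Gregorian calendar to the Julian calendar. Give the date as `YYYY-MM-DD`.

The Julian–Gregorian offset here is 10 days (Julian trailing).
15 October 1667 Gregorian − 10 days → 5 October 1667 Julian.

1667-10-05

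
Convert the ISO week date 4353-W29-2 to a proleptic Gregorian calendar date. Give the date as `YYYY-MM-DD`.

4353-07-14

ISO week 1 of 4353 is the week containing the first Thursday of 4353.
Week 29, day 2 (Tuesday) lands on 4353-07-14.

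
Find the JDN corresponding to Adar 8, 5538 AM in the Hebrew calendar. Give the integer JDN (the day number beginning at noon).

2370527

Equivalently 7 March 1778 (Gregorian).
JDN 2400001 is 17 November 1858 CE (Gregorian), MJD 0; the target day is −29474 days from there, so JDN = 2370527.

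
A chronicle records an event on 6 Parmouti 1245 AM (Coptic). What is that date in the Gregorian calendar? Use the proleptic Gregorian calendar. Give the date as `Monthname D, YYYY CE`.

Both dates share Julian Day Number 2279616; in the Gregorian calendar that is 11 April 1529 CE.

April 11, 1529 CE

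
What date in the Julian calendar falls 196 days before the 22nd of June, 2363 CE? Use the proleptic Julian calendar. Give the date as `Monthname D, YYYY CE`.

December 8, 2362 CE

JDN of the 22nd of June, 2363 CE = 2584316.
2584316 − 196 = 2584120.
JDN 2584120 in the Julian calendar is December 8, 2362 CE.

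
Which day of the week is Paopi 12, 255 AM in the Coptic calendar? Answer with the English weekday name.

Saturday

In the proleptic Gregorian calendar this is 11 October 538 (JDN 1917844).
Since JDN mod 7 = 5 (0 = Monday), the day is Saturday.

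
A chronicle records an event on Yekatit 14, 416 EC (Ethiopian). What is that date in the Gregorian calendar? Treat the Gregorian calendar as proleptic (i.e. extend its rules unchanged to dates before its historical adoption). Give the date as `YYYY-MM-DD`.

0424-02-10

Both dates share Julian Day Number 1875963; in the Gregorian calendar that is 10 February 424 CE.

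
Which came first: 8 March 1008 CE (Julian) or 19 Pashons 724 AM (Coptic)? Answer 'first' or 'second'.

Converting both to JDN: 2089297 vs 2089364; the smaller is the first.

first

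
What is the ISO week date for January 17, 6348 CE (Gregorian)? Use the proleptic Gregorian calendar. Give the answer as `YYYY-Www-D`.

6348-W03-6

The weekday is Saturday (ISO weekday 6).
That Saturday belongs to ISO week 3 of ISO year 6348.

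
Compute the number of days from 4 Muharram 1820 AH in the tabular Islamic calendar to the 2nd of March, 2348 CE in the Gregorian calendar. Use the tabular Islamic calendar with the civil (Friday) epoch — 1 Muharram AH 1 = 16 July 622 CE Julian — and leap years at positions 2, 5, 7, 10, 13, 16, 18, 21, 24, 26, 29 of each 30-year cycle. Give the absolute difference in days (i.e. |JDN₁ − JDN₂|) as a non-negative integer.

First date → JDN 2593036; second date → JDN 2578710.
The interval is |2593036 − 2578710| = 14326 days.

14326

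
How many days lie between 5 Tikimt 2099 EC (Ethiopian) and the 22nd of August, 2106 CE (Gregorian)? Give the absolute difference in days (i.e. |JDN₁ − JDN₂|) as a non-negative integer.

First date → JDN 2490549; second date → JDN 2490494.
The interval is |2490549 − 2490494| = 55 days.

55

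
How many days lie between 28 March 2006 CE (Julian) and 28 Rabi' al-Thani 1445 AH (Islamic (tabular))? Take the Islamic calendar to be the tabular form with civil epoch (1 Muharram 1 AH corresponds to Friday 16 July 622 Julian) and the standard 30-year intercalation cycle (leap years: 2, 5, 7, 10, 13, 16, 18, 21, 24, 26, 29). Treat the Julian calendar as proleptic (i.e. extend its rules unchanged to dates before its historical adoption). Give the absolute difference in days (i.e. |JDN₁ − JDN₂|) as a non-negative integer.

First date → JDN 2453836; second date → JDN 2460261.
The interval is |2453836 − 2460261| = 6425 days.

6425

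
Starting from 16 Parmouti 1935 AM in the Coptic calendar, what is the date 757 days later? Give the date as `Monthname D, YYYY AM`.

Pashons 12, 1937 AM

The starting date is JDN 2531648; 2531648 + 757 = 2532405.
JDN 2532405 corresponds to Pashons 12, 1937 AM.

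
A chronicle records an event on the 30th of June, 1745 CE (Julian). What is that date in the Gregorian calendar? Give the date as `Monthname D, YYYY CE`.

The Julian–Gregorian offset here is 11 days (Julian trailing).
30 June 1745 Julian + 11 days → 11 July 1745 Gregorian.

July 11, 1745 CE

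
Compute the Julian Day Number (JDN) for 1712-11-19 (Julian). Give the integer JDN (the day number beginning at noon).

2346689

Equivalently 30 November 1712 (Gregorian).
JDN 2400001 is 17 November 1858 CE (Gregorian), MJD 0; the target day is −53312 days from there, so JDN = 2346689.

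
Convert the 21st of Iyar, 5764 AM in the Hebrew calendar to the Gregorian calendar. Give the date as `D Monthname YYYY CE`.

Julian Day Number of the source date = 2453138.
Converting JDN 2453138 to the Gregorian calendar gives 12 May 2004 CE.

12 May 2004 CE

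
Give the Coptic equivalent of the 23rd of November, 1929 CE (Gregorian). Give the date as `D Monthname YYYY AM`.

14 Hathor 1646 AM

Both dates share Julian Day Number 2425939; in the Coptic calendar that is 14 Hathor 1646 AM.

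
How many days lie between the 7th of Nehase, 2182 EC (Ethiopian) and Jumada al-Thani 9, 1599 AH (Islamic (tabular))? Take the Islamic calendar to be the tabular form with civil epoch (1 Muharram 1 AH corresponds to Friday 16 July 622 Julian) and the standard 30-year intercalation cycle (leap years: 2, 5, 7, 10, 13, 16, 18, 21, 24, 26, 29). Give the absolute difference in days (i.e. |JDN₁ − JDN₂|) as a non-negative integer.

6293

JDN of the first date = 2521167.
JDN of the second date = 2514874.
|2514874 − 2521167| = 6293.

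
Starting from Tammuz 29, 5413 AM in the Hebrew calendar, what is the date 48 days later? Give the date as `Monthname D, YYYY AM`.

Elul 18, 5413 AM

Counting 48 days forward from JDN 2325011 reaches JDN 2325059, which is Elul 18, 5413 AM.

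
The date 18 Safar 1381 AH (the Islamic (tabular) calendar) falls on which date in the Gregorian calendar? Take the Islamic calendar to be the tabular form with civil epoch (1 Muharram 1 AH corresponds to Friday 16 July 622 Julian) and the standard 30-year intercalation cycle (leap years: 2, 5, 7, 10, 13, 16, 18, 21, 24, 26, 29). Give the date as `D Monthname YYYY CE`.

1 August 1961 CE

Julian Day Number of the source date = 2437513.
Converting JDN 2437513 to the Gregorian calendar gives 1 August 1961 CE.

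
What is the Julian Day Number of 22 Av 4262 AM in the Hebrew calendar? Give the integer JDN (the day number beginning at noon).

1904637

Equivalently 14 August 502 (proleptic Gregorian).
JDN 2400001 is 17 November 1858 CE (Gregorian), MJD 0; the target day is −495364 days from there, so JDN = 1904637.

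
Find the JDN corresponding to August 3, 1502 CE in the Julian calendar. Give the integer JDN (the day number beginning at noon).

In the proleptic Gregorian calendar the same day is 13 August 1502.
JDN 2400001 is 17 November 1858 CE (Gregorian), MJD 0; the target day is −130123 days from there, so JDN = 2269878.

2269878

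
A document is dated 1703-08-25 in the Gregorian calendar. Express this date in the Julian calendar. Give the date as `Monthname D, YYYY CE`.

August 14, 1703 CE

For dates in this range the Gregorian date is 11 days ahead of the Julian.
25 August 1703 Gregorian − 11 days → 14 August 1703 Julian.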